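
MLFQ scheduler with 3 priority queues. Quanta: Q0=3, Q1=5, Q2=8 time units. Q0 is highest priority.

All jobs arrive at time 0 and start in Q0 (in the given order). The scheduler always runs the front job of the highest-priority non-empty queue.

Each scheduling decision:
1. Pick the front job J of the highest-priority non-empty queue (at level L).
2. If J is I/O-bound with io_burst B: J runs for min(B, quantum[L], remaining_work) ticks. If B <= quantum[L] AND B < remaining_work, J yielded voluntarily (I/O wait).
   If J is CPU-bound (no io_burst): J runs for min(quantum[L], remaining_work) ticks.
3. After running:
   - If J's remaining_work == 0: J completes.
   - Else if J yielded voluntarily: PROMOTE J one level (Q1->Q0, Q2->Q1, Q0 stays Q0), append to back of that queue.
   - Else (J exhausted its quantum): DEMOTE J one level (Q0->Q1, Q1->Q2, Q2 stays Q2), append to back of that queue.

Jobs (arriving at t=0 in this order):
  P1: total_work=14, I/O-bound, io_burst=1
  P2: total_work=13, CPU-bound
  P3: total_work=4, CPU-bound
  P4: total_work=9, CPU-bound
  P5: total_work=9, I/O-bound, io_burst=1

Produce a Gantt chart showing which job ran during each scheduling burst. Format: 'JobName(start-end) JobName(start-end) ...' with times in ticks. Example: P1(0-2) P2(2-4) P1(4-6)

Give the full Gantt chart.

t=0-1: P1@Q0 runs 1, rem=13, I/O yield, promote→Q0. Q0=[P2,P3,P4,P5,P1] Q1=[] Q2=[]
t=1-4: P2@Q0 runs 3, rem=10, quantum used, demote→Q1. Q0=[P3,P4,P5,P1] Q1=[P2] Q2=[]
t=4-7: P3@Q0 runs 3, rem=1, quantum used, demote→Q1. Q0=[P4,P5,P1] Q1=[P2,P3] Q2=[]
t=7-10: P4@Q0 runs 3, rem=6, quantum used, demote→Q1. Q0=[P5,P1] Q1=[P2,P3,P4] Q2=[]
t=10-11: P5@Q0 runs 1, rem=8, I/O yield, promote→Q0. Q0=[P1,P5] Q1=[P2,P3,P4] Q2=[]
t=11-12: P1@Q0 runs 1, rem=12, I/O yield, promote→Q0. Q0=[P5,P1] Q1=[P2,P3,P4] Q2=[]
t=12-13: P5@Q0 runs 1, rem=7, I/O yield, promote→Q0. Q0=[P1,P5] Q1=[P2,P3,P4] Q2=[]
t=13-14: P1@Q0 runs 1, rem=11, I/O yield, promote→Q0. Q0=[P5,P1] Q1=[P2,P3,P4] Q2=[]
t=14-15: P5@Q0 runs 1, rem=6, I/O yield, promote→Q0. Q0=[P1,P5] Q1=[P2,P3,P4] Q2=[]
t=15-16: P1@Q0 runs 1, rem=10, I/O yield, promote→Q0. Q0=[P5,P1] Q1=[P2,P3,P4] Q2=[]
t=16-17: P5@Q0 runs 1, rem=5, I/O yield, promote→Q0. Q0=[P1,P5] Q1=[P2,P3,P4] Q2=[]
t=17-18: P1@Q0 runs 1, rem=9, I/O yield, promote→Q0. Q0=[P5,P1] Q1=[P2,P3,P4] Q2=[]
t=18-19: P5@Q0 runs 1, rem=4, I/O yield, promote→Q0. Q0=[P1,P5] Q1=[P2,P3,P4] Q2=[]
t=19-20: P1@Q0 runs 1, rem=8, I/O yield, promote→Q0. Q0=[P5,P1] Q1=[P2,P3,P4] Q2=[]
t=20-21: P5@Q0 runs 1, rem=3, I/O yield, promote→Q0. Q0=[P1,P5] Q1=[P2,P3,P4] Q2=[]
t=21-22: P1@Q0 runs 1, rem=7, I/O yield, promote→Q0. Q0=[P5,P1] Q1=[P2,P3,P4] Q2=[]
t=22-23: P5@Q0 runs 1, rem=2, I/O yield, promote→Q0. Q0=[P1,P5] Q1=[P2,P3,P4] Q2=[]
t=23-24: P1@Q0 runs 1, rem=6, I/O yield, promote→Q0. Q0=[P5,P1] Q1=[P2,P3,P4] Q2=[]
t=24-25: P5@Q0 runs 1, rem=1, I/O yield, promote→Q0. Q0=[P1,P5] Q1=[P2,P3,P4] Q2=[]
t=25-26: P1@Q0 runs 1, rem=5, I/O yield, promote→Q0. Q0=[P5,P1] Q1=[P2,P3,P4] Q2=[]
t=26-27: P5@Q0 runs 1, rem=0, completes. Q0=[P1] Q1=[P2,P3,P4] Q2=[]
t=27-28: P1@Q0 runs 1, rem=4, I/O yield, promote→Q0. Q0=[P1] Q1=[P2,P3,P4] Q2=[]
t=28-29: P1@Q0 runs 1, rem=3, I/O yield, promote→Q0. Q0=[P1] Q1=[P2,P3,P4] Q2=[]
t=29-30: P1@Q0 runs 1, rem=2, I/O yield, promote→Q0. Q0=[P1] Q1=[P2,P3,P4] Q2=[]
t=30-31: P1@Q0 runs 1, rem=1, I/O yield, promote→Q0. Q0=[P1] Q1=[P2,P3,P4] Q2=[]
t=31-32: P1@Q0 runs 1, rem=0, completes. Q0=[] Q1=[P2,P3,P4] Q2=[]
t=32-37: P2@Q1 runs 5, rem=5, quantum used, demote→Q2. Q0=[] Q1=[P3,P4] Q2=[P2]
t=37-38: P3@Q1 runs 1, rem=0, completes. Q0=[] Q1=[P4] Q2=[P2]
t=38-43: P4@Q1 runs 5, rem=1, quantum used, demote→Q2. Q0=[] Q1=[] Q2=[P2,P4]
t=43-48: P2@Q2 runs 5, rem=0, completes. Q0=[] Q1=[] Q2=[P4]
t=48-49: P4@Q2 runs 1, rem=0, completes. Q0=[] Q1=[] Q2=[]

Answer: P1(0-1) P2(1-4) P3(4-7) P4(7-10) P5(10-11) P1(11-12) P5(12-13) P1(13-14) P5(14-15) P1(15-16) P5(16-17) P1(17-18) P5(18-19) P1(19-20) P5(20-21) P1(21-22) P5(22-23) P1(23-24) P5(24-25) P1(25-26) P5(26-27) P1(27-28) P1(28-29) P1(29-30) P1(30-31) P1(31-32) P2(32-37) P3(37-38) P4(38-43) P2(43-48) P4(48-49)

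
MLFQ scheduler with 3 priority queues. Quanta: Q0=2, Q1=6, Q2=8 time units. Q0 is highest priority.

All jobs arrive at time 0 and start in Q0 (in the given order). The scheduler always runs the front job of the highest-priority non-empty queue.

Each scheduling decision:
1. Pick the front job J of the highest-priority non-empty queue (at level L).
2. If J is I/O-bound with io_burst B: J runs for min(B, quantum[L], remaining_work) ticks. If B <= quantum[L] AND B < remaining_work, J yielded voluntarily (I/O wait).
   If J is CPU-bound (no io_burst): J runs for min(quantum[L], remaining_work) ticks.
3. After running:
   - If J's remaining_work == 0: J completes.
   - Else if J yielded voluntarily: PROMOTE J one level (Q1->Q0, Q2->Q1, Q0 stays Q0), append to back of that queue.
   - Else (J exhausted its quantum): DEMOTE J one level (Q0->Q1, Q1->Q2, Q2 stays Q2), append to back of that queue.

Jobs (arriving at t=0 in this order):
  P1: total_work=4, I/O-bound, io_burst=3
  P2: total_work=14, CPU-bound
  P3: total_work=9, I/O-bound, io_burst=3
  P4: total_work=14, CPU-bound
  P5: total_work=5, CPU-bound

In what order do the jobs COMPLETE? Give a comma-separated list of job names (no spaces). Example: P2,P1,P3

t=0-2: P1@Q0 runs 2, rem=2, quantum used, demote→Q1. Q0=[P2,P3,P4,P5] Q1=[P1] Q2=[]
t=2-4: P2@Q0 runs 2, rem=12, quantum used, demote→Q1. Q0=[P3,P4,P5] Q1=[P1,P2] Q2=[]
t=4-6: P3@Q0 runs 2, rem=7, quantum used, demote→Q1. Q0=[P4,P5] Q1=[P1,P2,P3] Q2=[]
t=6-8: P4@Q0 runs 2, rem=12, quantum used, demote→Q1. Q0=[P5] Q1=[P1,P2,P3,P4] Q2=[]
t=8-10: P5@Q0 runs 2, rem=3, quantum used, demote→Q1. Q0=[] Q1=[P1,P2,P3,P4,P5] Q2=[]
t=10-12: P1@Q1 runs 2, rem=0, completes. Q0=[] Q1=[P2,P3,P4,P5] Q2=[]
t=12-18: P2@Q1 runs 6, rem=6, quantum used, demote→Q2. Q0=[] Q1=[P3,P4,P5] Q2=[P2]
t=18-21: P3@Q1 runs 3, rem=4, I/O yield, promote→Q0. Q0=[P3] Q1=[P4,P5] Q2=[P2]
t=21-23: P3@Q0 runs 2, rem=2, quantum used, demote→Q1. Q0=[] Q1=[P4,P5,P3] Q2=[P2]
t=23-29: P4@Q1 runs 6, rem=6, quantum used, demote→Q2. Q0=[] Q1=[P5,P3] Q2=[P2,P4]
t=29-32: P5@Q1 runs 3, rem=0, completes. Q0=[] Q1=[P3] Q2=[P2,P4]
t=32-34: P3@Q1 runs 2, rem=0, completes. Q0=[] Q1=[] Q2=[P2,P4]
t=34-40: P2@Q2 runs 6, rem=0, completes. Q0=[] Q1=[] Q2=[P4]
t=40-46: P4@Q2 runs 6, rem=0, completes. Q0=[] Q1=[] Q2=[]

Answer: P1,P5,P3,P2,P4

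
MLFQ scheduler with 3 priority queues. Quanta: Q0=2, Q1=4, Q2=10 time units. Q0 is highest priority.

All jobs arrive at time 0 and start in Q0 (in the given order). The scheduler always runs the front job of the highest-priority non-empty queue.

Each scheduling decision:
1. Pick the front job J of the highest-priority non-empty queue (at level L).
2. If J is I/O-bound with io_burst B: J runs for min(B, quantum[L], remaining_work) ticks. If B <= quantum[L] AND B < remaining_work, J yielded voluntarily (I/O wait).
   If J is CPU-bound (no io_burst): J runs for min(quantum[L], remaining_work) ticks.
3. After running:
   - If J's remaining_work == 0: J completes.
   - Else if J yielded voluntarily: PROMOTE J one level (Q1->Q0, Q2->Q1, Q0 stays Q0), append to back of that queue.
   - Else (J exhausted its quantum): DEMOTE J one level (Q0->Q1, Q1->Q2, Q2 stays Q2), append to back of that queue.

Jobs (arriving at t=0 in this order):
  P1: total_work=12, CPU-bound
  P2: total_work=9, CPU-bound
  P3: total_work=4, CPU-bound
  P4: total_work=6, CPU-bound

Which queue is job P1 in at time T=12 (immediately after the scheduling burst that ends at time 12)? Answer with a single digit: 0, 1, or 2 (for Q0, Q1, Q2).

Answer: 2

Derivation:
t=0-2: P1@Q0 runs 2, rem=10, quantum used, demote→Q1. Q0=[P2,P3,P4] Q1=[P1] Q2=[]
t=2-4: P2@Q0 runs 2, rem=7, quantum used, demote→Q1. Q0=[P3,P4] Q1=[P1,P2] Q2=[]
t=4-6: P3@Q0 runs 2, rem=2, quantum used, demote→Q1. Q0=[P4] Q1=[P1,P2,P3] Q2=[]
t=6-8: P4@Q0 runs 2, rem=4, quantum used, demote→Q1. Q0=[] Q1=[P1,P2,P3,P4] Q2=[]
t=8-12: P1@Q1 runs 4, rem=6, quantum used, demote→Q2. Q0=[] Q1=[P2,P3,P4] Q2=[P1]
t=12-16: P2@Q1 runs 4, rem=3, quantum used, demote→Q2. Q0=[] Q1=[P3,P4] Q2=[P1,P2]
t=16-18: P3@Q1 runs 2, rem=0, completes. Q0=[] Q1=[P4] Q2=[P1,P2]
t=18-22: P4@Q1 runs 4, rem=0, completes. Q0=[] Q1=[] Q2=[P1,P2]
t=22-28: P1@Q2 runs 6, rem=0, completes. Q0=[] Q1=[] Q2=[P2]
t=28-31: P2@Q2 runs 3, rem=0, completes. Q0=[] Q1=[] Q2=[]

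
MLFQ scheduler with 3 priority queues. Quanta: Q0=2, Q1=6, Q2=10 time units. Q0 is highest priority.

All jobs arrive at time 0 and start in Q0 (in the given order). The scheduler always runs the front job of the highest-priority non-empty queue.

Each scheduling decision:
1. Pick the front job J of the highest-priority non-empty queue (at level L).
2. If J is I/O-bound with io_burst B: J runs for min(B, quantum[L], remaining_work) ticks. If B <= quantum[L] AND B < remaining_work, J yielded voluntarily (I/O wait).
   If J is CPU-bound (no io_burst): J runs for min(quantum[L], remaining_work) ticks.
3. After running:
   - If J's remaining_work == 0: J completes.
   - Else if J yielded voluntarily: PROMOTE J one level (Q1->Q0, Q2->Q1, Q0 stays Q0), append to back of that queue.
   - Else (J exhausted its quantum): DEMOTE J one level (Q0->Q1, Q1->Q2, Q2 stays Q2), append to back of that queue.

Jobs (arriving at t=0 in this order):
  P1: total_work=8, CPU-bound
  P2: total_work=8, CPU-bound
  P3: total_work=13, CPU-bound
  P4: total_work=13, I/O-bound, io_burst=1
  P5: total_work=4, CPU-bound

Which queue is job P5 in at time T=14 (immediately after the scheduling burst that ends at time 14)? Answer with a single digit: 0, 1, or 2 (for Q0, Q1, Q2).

Answer: 1

Derivation:
t=0-2: P1@Q0 runs 2, rem=6, quantum used, demote→Q1. Q0=[P2,P3,P4,P5] Q1=[P1] Q2=[]
t=2-4: P2@Q0 runs 2, rem=6, quantum used, demote→Q1. Q0=[P3,P4,P5] Q1=[P1,P2] Q2=[]
t=4-6: P3@Q0 runs 2, rem=11, quantum used, demote→Q1. Q0=[P4,P5] Q1=[P1,P2,P3] Q2=[]
t=6-7: P4@Q0 runs 1, rem=12, I/O yield, promote→Q0. Q0=[P5,P4] Q1=[P1,P2,P3] Q2=[]
t=7-9: P5@Q0 runs 2, rem=2, quantum used, demote→Q1. Q0=[P4] Q1=[P1,P2,P3,P5] Q2=[]
t=9-10: P4@Q0 runs 1, rem=11, I/O yield, promote→Q0. Q0=[P4] Q1=[P1,P2,P3,P5] Q2=[]
t=10-11: P4@Q0 runs 1, rem=10, I/O yield, promote→Q0. Q0=[P4] Q1=[P1,P2,P3,P5] Q2=[]
t=11-12: P4@Q0 runs 1, rem=9, I/O yield, promote→Q0. Q0=[P4] Q1=[P1,P2,P3,P5] Q2=[]
t=12-13: P4@Q0 runs 1, rem=8, I/O yield, promote→Q0. Q0=[P4] Q1=[P1,P2,P3,P5] Q2=[]
t=13-14: P4@Q0 runs 1, rem=7, I/O yield, promote→Q0. Q0=[P4] Q1=[P1,P2,P3,P5] Q2=[]
t=14-15: P4@Q0 runs 1, rem=6, I/O yield, promote→Q0. Q0=[P4] Q1=[P1,P2,P3,P5] Q2=[]
t=15-16: P4@Q0 runs 1, rem=5, I/O yield, promote→Q0. Q0=[P4] Q1=[P1,P2,P3,P5] Q2=[]
t=16-17: P4@Q0 runs 1, rem=4, I/O yield, promote→Q0. Q0=[P4] Q1=[P1,P2,P3,P5] Q2=[]
t=17-18: P4@Q0 runs 1, rem=3, I/O yield, promote→Q0. Q0=[P4] Q1=[P1,P2,P3,P5] Q2=[]
t=18-19: P4@Q0 runs 1, rem=2, I/O yield, promote→Q0. Q0=[P4] Q1=[P1,P2,P3,P5] Q2=[]
t=19-20: P4@Q0 runs 1, rem=1, I/O yield, promote→Q0. Q0=[P4] Q1=[P1,P2,P3,P5] Q2=[]
t=20-21: P4@Q0 runs 1, rem=0, completes. Q0=[] Q1=[P1,P2,P3,P5] Q2=[]
t=21-27: P1@Q1 runs 6, rem=0, completes. Q0=[] Q1=[P2,P3,P5] Q2=[]
t=27-33: P2@Q1 runs 6, rem=0, completes. Q0=[] Q1=[P3,P5] Q2=[]
t=33-39: P3@Q1 runs 6, rem=5, quantum used, demote→Q2. Q0=[] Q1=[P5] Q2=[P3]
t=39-41: P5@Q1 runs 2, rem=0, completes. Q0=[] Q1=[] Q2=[P3]
t=41-46: P3@Q2 runs 5, rem=0, completes. Q0=[] Q1=[] Q2=[]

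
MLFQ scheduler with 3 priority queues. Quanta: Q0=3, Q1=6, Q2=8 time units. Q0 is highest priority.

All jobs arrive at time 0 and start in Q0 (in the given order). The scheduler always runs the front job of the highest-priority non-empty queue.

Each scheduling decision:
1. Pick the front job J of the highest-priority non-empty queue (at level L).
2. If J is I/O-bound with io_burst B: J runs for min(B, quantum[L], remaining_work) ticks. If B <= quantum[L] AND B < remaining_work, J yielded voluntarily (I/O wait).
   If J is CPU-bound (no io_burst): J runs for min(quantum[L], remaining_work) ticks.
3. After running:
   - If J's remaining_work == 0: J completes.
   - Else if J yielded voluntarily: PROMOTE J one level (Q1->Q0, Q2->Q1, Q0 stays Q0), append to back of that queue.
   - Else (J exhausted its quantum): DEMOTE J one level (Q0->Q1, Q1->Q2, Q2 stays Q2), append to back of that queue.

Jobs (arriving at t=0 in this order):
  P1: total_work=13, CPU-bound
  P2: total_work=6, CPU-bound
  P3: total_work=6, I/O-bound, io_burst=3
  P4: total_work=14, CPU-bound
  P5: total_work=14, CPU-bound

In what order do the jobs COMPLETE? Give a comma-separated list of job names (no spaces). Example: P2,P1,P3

t=0-3: P1@Q0 runs 3, rem=10, quantum used, demote→Q1. Q0=[P2,P3,P4,P5] Q1=[P1] Q2=[]
t=3-6: P2@Q0 runs 3, rem=3, quantum used, demote→Q1. Q0=[P3,P4,P5] Q1=[P1,P2] Q2=[]
t=6-9: P3@Q0 runs 3, rem=3, I/O yield, promote→Q0. Q0=[P4,P5,P3] Q1=[P1,P2] Q2=[]
t=9-12: P4@Q0 runs 3, rem=11, quantum used, demote→Q1. Q0=[P5,P3] Q1=[P1,P2,P4] Q2=[]
t=12-15: P5@Q0 runs 3, rem=11, quantum used, demote→Q1. Q0=[P3] Q1=[P1,P2,P4,P5] Q2=[]
t=15-18: P3@Q0 runs 3, rem=0, completes. Q0=[] Q1=[P1,P2,P4,P5] Q2=[]
t=18-24: P1@Q1 runs 6, rem=4, quantum used, demote→Q2. Q0=[] Q1=[P2,P4,P5] Q2=[P1]
t=24-27: P2@Q1 runs 3, rem=0, completes. Q0=[] Q1=[P4,P5] Q2=[P1]
t=27-33: P4@Q1 runs 6, rem=5, quantum used, demote→Q2. Q0=[] Q1=[P5] Q2=[P1,P4]
t=33-39: P5@Q1 runs 6, rem=5, quantum used, demote→Q2. Q0=[] Q1=[] Q2=[P1,P4,P5]
t=39-43: P1@Q2 runs 4, rem=0, completes. Q0=[] Q1=[] Q2=[P4,P5]
t=43-48: P4@Q2 runs 5, rem=0, completes. Q0=[] Q1=[] Q2=[P5]
t=48-53: P5@Q2 runs 5, rem=0, completes. Q0=[] Q1=[] Q2=[]

Answer: P3,P2,P1,P4,P5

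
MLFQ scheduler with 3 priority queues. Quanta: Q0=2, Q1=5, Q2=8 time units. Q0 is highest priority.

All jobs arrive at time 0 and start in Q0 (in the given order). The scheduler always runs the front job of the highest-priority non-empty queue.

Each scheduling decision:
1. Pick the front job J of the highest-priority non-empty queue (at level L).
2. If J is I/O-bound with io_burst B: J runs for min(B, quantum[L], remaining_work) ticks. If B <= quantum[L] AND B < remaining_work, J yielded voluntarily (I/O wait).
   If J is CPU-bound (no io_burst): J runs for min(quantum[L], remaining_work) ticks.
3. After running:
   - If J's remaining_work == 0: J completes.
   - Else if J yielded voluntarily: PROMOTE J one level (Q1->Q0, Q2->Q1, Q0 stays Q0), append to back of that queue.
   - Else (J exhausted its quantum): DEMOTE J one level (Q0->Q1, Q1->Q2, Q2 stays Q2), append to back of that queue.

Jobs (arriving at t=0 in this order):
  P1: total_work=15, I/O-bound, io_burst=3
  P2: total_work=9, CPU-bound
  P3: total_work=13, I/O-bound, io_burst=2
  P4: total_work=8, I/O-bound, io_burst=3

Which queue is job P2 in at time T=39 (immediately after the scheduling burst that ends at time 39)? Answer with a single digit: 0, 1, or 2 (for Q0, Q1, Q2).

Answer: 2

Derivation:
t=0-2: P1@Q0 runs 2, rem=13, quantum used, demote→Q1. Q0=[P2,P3,P4] Q1=[P1] Q2=[]
t=2-4: P2@Q0 runs 2, rem=7, quantum used, demote→Q1. Q0=[P3,P4] Q1=[P1,P2] Q2=[]
t=4-6: P3@Q0 runs 2, rem=11, I/O yield, promote→Q0. Q0=[P4,P3] Q1=[P1,P2] Q2=[]
t=6-8: P4@Q0 runs 2, rem=6, quantum used, demote→Q1. Q0=[P3] Q1=[P1,P2,P4] Q2=[]
t=8-10: P3@Q0 runs 2, rem=9, I/O yield, promote→Q0. Q0=[P3] Q1=[P1,P2,P4] Q2=[]
t=10-12: P3@Q0 runs 2, rem=7, I/O yield, promote→Q0. Q0=[P3] Q1=[P1,P2,P4] Q2=[]
t=12-14: P3@Q0 runs 2, rem=5, I/O yield, promote→Q0. Q0=[P3] Q1=[P1,P2,P4] Q2=[]
t=14-16: P3@Q0 runs 2, rem=3, I/O yield, promote→Q0. Q0=[P3] Q1=[P1,P2,P4] Q2=[]
t=16-18: P3@Q0 runs 2, rem=1, I/O yield, promote→Q0. Q0=[P3] Q1=[P1,P2,P4] Q2=[]
t=18-19: P3@Q0 runs 1, rem=0, completes. Q0=[] Q1=[P1,P2,P4] Q2=[]
t=19-22: P1@Q1 runs 3, rem=10, I/O yield, promote→Q0. Q0=[P1] Q1=[P2,P4] Q2=[]
t=22-24: P1@Q0 runs 2, rem=8, quantum used, demote→Q1. Q0=[] Q1=[P2,P4,P1] Q2=[]
t=24-29: P2@Q1 runs 5, rem=2, quantum used, demote→Q2. Q0=[] Q1=[P4,P1] Q2=[P2]
t=29-32: P4@Q1 runs 3, rem=3, I/O yield, promote→Q0. Q0=[P4] Q1=[P1] Q2=[P2]
t=32-34: P4@Q0 runs 2, rem=1, quantum used, demote→Q1. Q0=[] Q1=[P1,P4] Q2=[P2]
t=34-37: P1@Q1 runs 3, rem=5, I/O yield, promote→Q0. Q0=[P1] Q1=[P4] Q2=[P2]
t=37-39: P1@Q0 runs 2, rem=3, quantum used, demote→Q1. Q0=[] Q1=[P4,P1] Q2=[P2]
t=39-40: P4@Q1 runs 1, rem=0, completes. Q0=[] Q1=[P1] Q2=[P2]
t=40-43: P1@Q1 runs 3, rem=0, completes. Q0=[] Q1=[] Q2=[P2]
t=43-45: P2@Q2 runs 2, rem=0, completes. Q0=[] Q1=[] Q2=[]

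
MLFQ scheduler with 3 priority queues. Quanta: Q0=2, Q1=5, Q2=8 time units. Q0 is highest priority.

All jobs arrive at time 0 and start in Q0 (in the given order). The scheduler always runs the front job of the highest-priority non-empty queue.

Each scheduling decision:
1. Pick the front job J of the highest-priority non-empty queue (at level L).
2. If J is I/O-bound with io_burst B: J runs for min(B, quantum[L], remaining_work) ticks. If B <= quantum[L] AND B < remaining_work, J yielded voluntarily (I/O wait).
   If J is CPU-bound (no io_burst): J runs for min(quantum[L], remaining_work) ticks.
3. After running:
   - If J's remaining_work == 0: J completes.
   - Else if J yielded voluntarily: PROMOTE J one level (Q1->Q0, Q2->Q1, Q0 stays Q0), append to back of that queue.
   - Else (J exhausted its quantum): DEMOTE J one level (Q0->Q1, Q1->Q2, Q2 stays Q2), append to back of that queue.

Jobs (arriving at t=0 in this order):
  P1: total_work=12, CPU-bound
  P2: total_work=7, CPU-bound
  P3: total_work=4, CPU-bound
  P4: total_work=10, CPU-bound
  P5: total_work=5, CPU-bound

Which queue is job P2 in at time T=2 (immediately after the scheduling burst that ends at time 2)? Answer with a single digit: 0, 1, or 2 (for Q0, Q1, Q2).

Answer: 0

Derivation:
t=0-2: P1@Q0 runs 2, rem=10, quantum used, demote→Q1. Q0=[P2,P3,P4,P5] Q1=[P1] Q2=[]
t=2-4: P2@Q0 runs 2, rem=5, quantum used, demote→Q1. Q0=[P3,P4,P5] Q1=[P1,P2] Q2=[]
t=4-6: P3@Q0 runs 2, rem=2, quantum used, demote→Q1. Q0=[P4,P5] Q1=[P1,P2,P3] Q2=[]
t=6-8: P4@Q0 runs 2, rem=8, quantum used, demote→Q1. Q0=[P5] Q1=[P1,P2,P3,P4] Q2=[]
t=8-10: P5@Q0 runs 2, rem=3, quantum used, demote→Q1. Q0=[] Q1=[P1,P2,P3,P4,P5] Q2=[]
t=10-15: P1@Q1 runs 5, rem=5, quantum used, demote→Q2. Q0=[] Q1=[P2,P3,P4,P5] Q2=[P1]
t=15-20: P2@Q1 runs 5, rem=0, completes. Q0=[] Q1=[P3,P4,P5] Q2=[P1]
t=20-22: P3@Q1 runs 2, rem=0, completes. Q0=[] Q1=[P4,P5] Q2=[P1]
t=22-27: P4@Q1 runs 5, rem=3, quantum used, demote→Q2. Q0=[] Q1=[P5] Q2=[P1,P4]
t=27-30: P5@Q1 runs 3, rem=0, completes. Q0=[] Q1=[] Q2=[P1,P4]
t=30-35: P1@Q2 runs 5, rem=0, completes. Q0=[] Q1=[] Q2=[P4]
t=35-38: P4@Q2 runs 3, rem=0, completes. Q0=[] Q1=[] Q2=[]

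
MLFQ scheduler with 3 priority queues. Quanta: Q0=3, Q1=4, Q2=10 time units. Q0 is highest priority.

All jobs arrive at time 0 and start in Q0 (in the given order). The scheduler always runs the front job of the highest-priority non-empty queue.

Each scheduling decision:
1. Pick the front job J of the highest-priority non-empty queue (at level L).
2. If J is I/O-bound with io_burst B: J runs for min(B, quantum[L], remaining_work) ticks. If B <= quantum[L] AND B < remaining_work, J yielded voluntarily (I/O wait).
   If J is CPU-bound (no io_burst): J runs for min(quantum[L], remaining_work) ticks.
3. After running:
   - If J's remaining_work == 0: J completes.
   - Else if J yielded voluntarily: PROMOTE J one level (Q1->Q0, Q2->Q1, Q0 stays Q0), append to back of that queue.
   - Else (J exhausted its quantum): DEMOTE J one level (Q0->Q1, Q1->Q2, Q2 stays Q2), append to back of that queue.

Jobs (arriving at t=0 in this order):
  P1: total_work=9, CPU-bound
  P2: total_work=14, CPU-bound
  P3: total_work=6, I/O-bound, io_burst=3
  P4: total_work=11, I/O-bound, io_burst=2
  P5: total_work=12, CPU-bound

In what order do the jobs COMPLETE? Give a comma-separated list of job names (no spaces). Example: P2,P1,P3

Answer: P3,P4,P1,P2,P5

Derivation:
t=0-3: P1@Q0 runs 3, rem=6, quantum used, demote→Q1. Q0=[P2,P3,P4,P5] Q1=[P1] Q2=[]
t=3-6: P2@Q0 runs 3, rem=11, quantum used, demote→Q1. Q0=[P3,P4,P5] Q1=[P1,P2] Q2=[]
t=6-9: P3@Q0 runs 3, rem=3, I/O yield, promote→Q0. Q0=[P4,P5,P3] Q1=[P1,P2] Q2=[]
t=9-11: P4@Q0 runs 2, rem=9, I/O yield, promote→Q0. Q0=[P5,P3,P4] Q1=[P1,P2] Q2=[]
t=11-14: P5@Q0 runs 3, rem=9, quantum used, demote→Q1. Q0=[P3,P4] Q1=[P1,P2,P5] Q2=[]
t=14-17: P3@Q0 runs 3, rem=0, completes. Q0=[P4] Q1=[P1,P2,P5] Q2=[]
t=17-19: P4@Q0 runs 2, rem=7, I/O yield, promote→Q0. Q0=[P4] Q1=[P1,P2,P5] Q2=[]
t=19-21: P4@Q0 runs 2, rem=5, I/O yield, promote→Q0. Q0=[P4] Q1=[P1,P2,P5] Q2=[]
t=21-23: P4@Q0 runs 2, rem=3, I/O yield, promote→Q0. Q0=[P4] Q1=[P1,P2,P5] Q2=[]
t=23-25: P4@Q0 runs 2, rem=1, I/O yield, promote→Q0. Q0=[P4] Q1=[P1,P2,P5] Q2=[]
t=25-26: P4@Q0 runs 1, rem=0, completes. Q0=[] Q1=[P1,P2,P5] Q2=[]
t=26-30: P1@Q1 runs 4, rem=2, quantum used, demote→Q2. Q0=[] Q1=[P2,P5] Q2=[P1]
t=30-34: P2@Q1 runs 4, rem=7, quantum used, demote→Q2. Q0=[] Q1=[P5] Q2=[P1,P2]
t=34-38: P5@Q1 runs 4, rem=5, quantum used, demote→Q2. Q0=[] Q1=[] Q2=[P1,P2,P5]
t=38-40: P1@Q2 runs 2, rem=0, completes. Q0=[] Q1=[] Q2=[P2,P5]
t=40-47: P2@Q2 runs 7, rem=0, completes. Q0=[] Q1=[] Q2=[P5]
t=47-52: P5@Q2 runs 5, rem=0, completes. Q0=[] Q1=[] Q2=[]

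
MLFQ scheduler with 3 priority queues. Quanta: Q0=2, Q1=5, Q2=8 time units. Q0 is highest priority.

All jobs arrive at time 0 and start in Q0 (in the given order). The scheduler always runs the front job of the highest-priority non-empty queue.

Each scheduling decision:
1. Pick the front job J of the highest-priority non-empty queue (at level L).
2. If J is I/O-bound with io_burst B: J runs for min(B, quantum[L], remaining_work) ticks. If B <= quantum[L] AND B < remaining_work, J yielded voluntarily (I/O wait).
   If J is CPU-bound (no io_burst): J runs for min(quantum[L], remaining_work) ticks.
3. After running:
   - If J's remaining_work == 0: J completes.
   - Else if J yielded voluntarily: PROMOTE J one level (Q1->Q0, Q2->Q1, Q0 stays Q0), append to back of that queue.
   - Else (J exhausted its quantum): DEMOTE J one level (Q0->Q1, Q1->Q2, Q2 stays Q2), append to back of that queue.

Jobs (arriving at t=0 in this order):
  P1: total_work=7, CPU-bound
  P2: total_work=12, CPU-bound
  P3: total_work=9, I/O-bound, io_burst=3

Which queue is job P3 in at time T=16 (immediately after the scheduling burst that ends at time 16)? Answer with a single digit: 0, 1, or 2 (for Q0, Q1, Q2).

Answer: 1

Derivation:
t=0-2: P1@Q0 runs 2, rem=5, quantum used, demote→Q1. Q0=[P2,P3] Q1=[P1] Q2=[]
t=2-4: P2@Q0 runs 2, rem=10, quantum used, demote→Q1. Q0=[P3] Q1=[P1,P2] Q2=[]
t=4-6: P3@Q0 runs 2, rem=7, quantum used, demote→Q1. Q0=[] Q1=[P1,P2,P3] Q2=[]
t=6-11: P1@Q1 runs 5, rem=0, completes. Q0=[] Q1=[P2,P3] Q2=[]
t=11-16: P2@Q1 runs 5, rem=5, quantum used, demote→Q2. Q0=[] Q1=[P3] Q2=[P2]
t=16-19: P3@Q1 runs 3, rem=4, I/O yield, promote→Q0. Q0=[P3] Q1=[] Q2=[P2]
t=19-21: P3@Q0 runs 2, rem=2, quantum used, demote→Q1. Q0=[] Q1=[P3] Q2=[P2]
t=21-23: P3@Q1 runs 2, rem=0, completes. Q0=[] Q1=[] Q2=[P2]
t=23-28: P2@Q2 runs 5, rem=0, completes. Q0=[] Q1=[] Q2=[]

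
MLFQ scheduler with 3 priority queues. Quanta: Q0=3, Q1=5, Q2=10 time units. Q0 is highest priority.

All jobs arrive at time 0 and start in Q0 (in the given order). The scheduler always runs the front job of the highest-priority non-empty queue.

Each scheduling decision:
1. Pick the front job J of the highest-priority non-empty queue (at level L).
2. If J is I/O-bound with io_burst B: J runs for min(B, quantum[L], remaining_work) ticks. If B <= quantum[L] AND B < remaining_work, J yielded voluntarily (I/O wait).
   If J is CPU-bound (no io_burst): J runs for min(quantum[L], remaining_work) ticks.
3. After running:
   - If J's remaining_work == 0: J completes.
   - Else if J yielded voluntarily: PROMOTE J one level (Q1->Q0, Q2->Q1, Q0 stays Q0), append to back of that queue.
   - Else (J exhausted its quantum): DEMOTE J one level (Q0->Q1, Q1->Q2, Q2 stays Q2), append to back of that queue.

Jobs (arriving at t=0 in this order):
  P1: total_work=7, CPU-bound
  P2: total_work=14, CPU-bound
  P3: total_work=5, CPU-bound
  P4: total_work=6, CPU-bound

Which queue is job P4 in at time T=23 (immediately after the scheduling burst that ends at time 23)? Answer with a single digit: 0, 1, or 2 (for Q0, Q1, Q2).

Answer: 1

Derivation:
t=0-3: P1@Q0 runs 3, rem=4, quantum used, demote→Q1. Q0=[P2,P3,P4] Q1=[P1] Q2=[]
t=3-6: P2@Q0 runs 3, rem=11, quantum used, demote→Q1. Q0=[P3,P4] Q1=[P1,P2] Q2=[]
t=6-9: P3@Q0 runs 3, rem=2, quantum used, demote→Q1. Q0=[P4] Q1=[P1,P2,P3] Q2=[]
t=9-12: P4@Q0 runs 3, rem=3, quantum used, demote→Q1. Q0=[] Q1=[P1,P2,P3,P4] Q2=[]
t=12-16: P1@Q1 runs 4, rem=0, completes. Q0=[] Q1=[P2,P3,P4] Q2=[]
t=16-21: P2@Q1 runs 5, rem=6, quantum used, demote→Q2. Q0=[] Q1=[P3,P4] Q2=[P2]
t=21-23: P3@Q1 runs 2, rem=0, completes. Q0=[] Q1=[P4] Q2=[P2]
t=23-26: P4@Q1 runs 3, rem=0, completes. Q0=[] Q1=[] Q2=[P2]
t=26-32: P2@Q2 runs 6, rem=0, completes. Q0=[] Q1=[] Q2=[]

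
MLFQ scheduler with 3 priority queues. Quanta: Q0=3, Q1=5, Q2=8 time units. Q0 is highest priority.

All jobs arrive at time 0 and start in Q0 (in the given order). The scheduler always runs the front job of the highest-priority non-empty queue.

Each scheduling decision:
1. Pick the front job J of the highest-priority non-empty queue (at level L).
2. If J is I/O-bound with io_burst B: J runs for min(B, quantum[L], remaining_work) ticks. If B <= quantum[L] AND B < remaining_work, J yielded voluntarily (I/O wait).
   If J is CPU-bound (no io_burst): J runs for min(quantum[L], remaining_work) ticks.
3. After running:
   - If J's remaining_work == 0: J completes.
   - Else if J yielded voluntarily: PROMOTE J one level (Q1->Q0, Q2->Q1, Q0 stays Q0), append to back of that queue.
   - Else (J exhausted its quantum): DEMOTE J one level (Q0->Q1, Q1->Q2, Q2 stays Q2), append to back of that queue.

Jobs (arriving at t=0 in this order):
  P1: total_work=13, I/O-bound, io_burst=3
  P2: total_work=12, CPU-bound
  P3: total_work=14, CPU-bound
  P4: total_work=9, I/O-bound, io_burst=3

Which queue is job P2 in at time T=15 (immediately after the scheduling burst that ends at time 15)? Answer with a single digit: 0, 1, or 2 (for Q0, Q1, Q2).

t=0-3: P1@Q0 runs 3, rem=10, I/O yield, promote→Q0. Q0=[P2,P3,P4,P1] Q1=[] Q2=[]
t=3-6: P2@Q0 runs 3, rem=9, quantum used, demote→Q1. Q0=[P3,P4,P1] Q1=[P2] Q2=[]
t=6-9: P3@Q0 runs 3, rem=11, quantum used, demote→Q1. Q0=[P4,P1] Q1=[P2,P3] Q2=[]
t=9-12: P4@Q0 runs 3, rem=6, I/O yield, promote→Q0. Q0=[P1,P4] Q1=[P2,P3] Q2=[]
t=12-15: P1@Q0 runs 3, rem=7, I/O yield, promote→Q0. Q0=[P4,P1] Q1=[P2,P3] Q2=[]
t=15-18: P4@Q0 runs 3, rem=3, I/O yield, promote→Q0. Q0=[P1,P4] Q1=[P2,P3] Q2=[]
t=18-21: P1@Q0 runs 3, rem=4, I/O yield, promote→Q0. Q0=[P4,P1] Q1=[P2,P3] Q2=[]
t=21-24: P4@Q0 runs 3, rem=0, completes. Q0=[P1] Q1=[P2,P3] Q2=[]
t=24-27: P1@Q0 runs 3, rem=1, I/O yield, promote→Q0. Q0=[P1] Q1=[P2,P3] Q2=[]
t=27-28: P1@Q0 runs 1, rem=0, completes. Q0=[] Q1=[P2,P3] Q2=[]
t=28-33: P2@Q1 runs 5, rem=4, quantum used, demote→Q2. Q0=[] Q1=[P3] Q2=[P2]
t=33-38: P3@Q1 runs 5, rem=6, quantum used, demote→Q2. Q0=[] Q1=[] Q2=[P2,P3]
t=38-42: P2@Q2 runs 4, rem=0, completes. Q0=[] Q1=[] Q2=[P3]
t=42-48: P3@Q2 runs 6, rem=0, completes. Q0=[] Q1=[] Q2=[]

Answer: 1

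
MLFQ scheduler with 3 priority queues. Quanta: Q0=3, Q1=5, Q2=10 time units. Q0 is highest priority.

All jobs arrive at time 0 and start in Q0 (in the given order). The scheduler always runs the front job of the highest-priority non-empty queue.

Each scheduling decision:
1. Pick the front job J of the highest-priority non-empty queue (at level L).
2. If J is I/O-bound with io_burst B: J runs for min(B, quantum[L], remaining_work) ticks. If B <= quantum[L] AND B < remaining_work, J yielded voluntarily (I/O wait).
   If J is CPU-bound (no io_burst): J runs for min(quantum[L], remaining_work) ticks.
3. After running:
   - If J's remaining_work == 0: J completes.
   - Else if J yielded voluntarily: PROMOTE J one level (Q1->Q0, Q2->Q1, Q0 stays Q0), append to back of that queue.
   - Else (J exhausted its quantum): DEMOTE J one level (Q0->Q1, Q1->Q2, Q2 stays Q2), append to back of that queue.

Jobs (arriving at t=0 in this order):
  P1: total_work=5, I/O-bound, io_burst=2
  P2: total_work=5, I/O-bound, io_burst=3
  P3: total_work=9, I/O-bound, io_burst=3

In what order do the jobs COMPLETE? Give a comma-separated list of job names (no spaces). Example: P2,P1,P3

t=0-2: P1@Q0 runs 2, rem=3, I/O yield, promote→Q0. Q0=[P2,P3,P1] Q1=[] Q2=[]
t=2-5: P2@Q0 runs 3, rem=2, I/O yield, promote→Q0. Q0=[P3,P1,P2] Q1=[] Q2=[]
t=5-8: P3@Q0 runs 3, rem=6, I/O yield, promote→Q0. Q0=[P1,P2,P3] Q1=[] Q2=[]
t=8-10: P1@Q0 runs 2, rem=1, I/O yield, promote→Q0. Q0=[P2,P3,P1] Q1=[] Q2=[]
t=10-12: P2@Q0 runs 2, rem=0, completes. Q0=[P3,P1] Q1=[] Q2=[]
t=12-15: P3@Q0 runs 3, rem=3, I/O yield, promote→Q0. Q0=[P1,P3] Q1=[] Q2=[]
t=15-16: P1@Q0 runs 1, rem=0, completes. Q0=[P3] Q1=[] Q2=[]
t=16-19: P3@Q0 runs 3, rem=0, completes. Q0=[] Q1=[] Q2=[]

Answer: P2,P1,P3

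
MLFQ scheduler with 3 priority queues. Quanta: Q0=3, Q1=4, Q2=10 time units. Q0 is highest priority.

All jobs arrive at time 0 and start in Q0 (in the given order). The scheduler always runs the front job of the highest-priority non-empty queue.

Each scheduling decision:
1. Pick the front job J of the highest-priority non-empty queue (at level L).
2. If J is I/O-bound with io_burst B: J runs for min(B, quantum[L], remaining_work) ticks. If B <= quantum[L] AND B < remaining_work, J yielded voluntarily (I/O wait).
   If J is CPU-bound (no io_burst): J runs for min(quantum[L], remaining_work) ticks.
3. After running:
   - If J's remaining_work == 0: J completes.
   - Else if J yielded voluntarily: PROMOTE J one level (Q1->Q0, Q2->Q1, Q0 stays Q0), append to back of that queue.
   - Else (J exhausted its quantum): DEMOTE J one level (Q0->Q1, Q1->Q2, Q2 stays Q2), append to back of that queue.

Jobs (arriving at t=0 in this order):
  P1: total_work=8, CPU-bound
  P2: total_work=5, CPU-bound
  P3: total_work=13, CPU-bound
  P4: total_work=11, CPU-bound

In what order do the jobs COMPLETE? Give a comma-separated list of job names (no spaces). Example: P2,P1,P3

t=0-3: P1@Q0 runs 3, rem=5, quantum used, demote→Q1. Q0=[P2,P3,P4] Q1=[P1] Q2=[]
t=3-6: P2@Q0 runs 3, rem=2, quantum used, demote→Q1. Q0=[P3,P4] Q1=[P1,P2] Q2=[]
t=6-9: P3@Q0 runs 3, rem=10, quantum used, demote→Q1. Q0=[P4] Q1=[P1,P2,P3] Q2=[]
t=9-12: P4@Q0 runs 3, rem=8, quantum used, demote→Q1. Q0=[] Q1=[P1,P2,P3,P4] Q2=[]
t=12-16: P1@Q1 runs 4, rem=1, quantum used, demote→Q2. Q0=[] Q1=[P2,P3,P4] Q2=[P1]
t=16-18: P2@Q1 runs 2, rem=0, completes. Q0=[] Q1=[P3,P4] Q2=[P1]
t=18-22: P3@Q1 runs 4, rem=6, quantum used, demote→Q2. Q0=[] Q1=[P4] Q2=[P1,P3]
t=22-26: P4@Q1 runs 4, rem=4, quantum used, demote→Q2. Q0=[] Q1=[] Q2=[P1,P3,P4]
t=26-27: P1@Q2 runs 1, rem=0, completes. Q0=[] Q1=[] Q2=[P3,P4]
t=27-33: P3@Q2 runs 6, rem=0, completes. Q0=[] Q1=[] Q2=[P4]
t=33-37: P4@Q2 runs 4, rem=0, completes. Q0=[] Q1=[] Q2=[]

Answer: P2,P1,P3,P4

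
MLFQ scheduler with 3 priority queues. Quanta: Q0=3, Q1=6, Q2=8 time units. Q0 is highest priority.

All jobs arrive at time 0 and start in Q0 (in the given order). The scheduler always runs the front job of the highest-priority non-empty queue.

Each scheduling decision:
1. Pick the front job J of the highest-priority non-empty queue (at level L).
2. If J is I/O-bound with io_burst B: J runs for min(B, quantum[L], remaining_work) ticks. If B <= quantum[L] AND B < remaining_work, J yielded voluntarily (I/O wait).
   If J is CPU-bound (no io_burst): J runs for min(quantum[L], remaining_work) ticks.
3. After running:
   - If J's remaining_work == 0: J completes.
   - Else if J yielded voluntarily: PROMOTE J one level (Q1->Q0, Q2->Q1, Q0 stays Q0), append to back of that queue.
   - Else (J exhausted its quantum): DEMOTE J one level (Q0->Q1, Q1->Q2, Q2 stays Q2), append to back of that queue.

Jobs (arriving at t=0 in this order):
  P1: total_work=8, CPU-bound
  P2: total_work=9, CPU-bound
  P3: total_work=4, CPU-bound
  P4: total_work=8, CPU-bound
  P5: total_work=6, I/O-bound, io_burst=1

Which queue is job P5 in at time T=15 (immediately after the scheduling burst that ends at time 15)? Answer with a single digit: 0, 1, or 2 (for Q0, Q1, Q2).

t=0-3: P1@Q0 runs 3, rem=5, quantum used, demote→Q1. Q0=[P2,P3,P4,P5] Q1=[P1] Q2=[]
t=3-6: P2@Q0 runs 3, rem=6, quantum used, demote→Q1. Q0=[P3,P4,P5] Q1=[P1,P2] Q2=[]
t=6-9: P3@Q0 runs 3, rem=1, quantum used, demote→Q1. Q0=[P4,P5] Q1=[P1,P2,P3] Q2=[]
t=9-12: P4@Q0 runs 3, rem=5, quantum used, demote→Q1. Q0=[P5] Q1=[P1,P2,P3,P4] Q2=[]
t=12-13: P5@Q0 runs 1, rem=5, I/O yield, promote→Q0. Q0=[P5] Q1=[P1,P2,P3,P4] Q2=[]
t=13-14: P5@Q0 runs 1, rem=4, I/O yield, promote→Q0. Q0=[P5] Q1=[P1,P2,P3,P4] Q2=[]
t=14-15: P5@Q0 runs 1, rem=3, I/O yield, promote→Q0. Q0=[P5] Q1=[P1,P2,P3,P4] Q2=[]
t=15-16: P5@Q0 runs 1, rem=2, I/O yield, promote→Q0. Q0=[P5] Q1=[P1,P2,P3,P4] Q2=[]
t=16-17: P5@Q0 runs 1, rem=1, I/O yield, promote→Q0. Q0=[P5] Q1=[P1,P2,P3,P4] Q2=[]
t=17-18: P5@Q0 runs 1, rem=0, completes. Q0=[] Q1=[P1,P2,P3,P4] Q2=[]
t=18-23: P1@Q1 runs 5, rem=0, completes. Q0=[] Q1=[P2,P3,P4] Q2=[]
t=23-29: P2@Q1 runs 6, rem=0, completes. Q0=[] Q1=[P3,P4] Q2=[]
t=29-30: P3@Q1 runs 1, rem=0, completes. Q0=[] Q1=[P4] Q2=[]
t=30-35: P4@Q1 runs 5, rem=0, completes. Q0=[] Q1=[] Q2=[]

Answer: 0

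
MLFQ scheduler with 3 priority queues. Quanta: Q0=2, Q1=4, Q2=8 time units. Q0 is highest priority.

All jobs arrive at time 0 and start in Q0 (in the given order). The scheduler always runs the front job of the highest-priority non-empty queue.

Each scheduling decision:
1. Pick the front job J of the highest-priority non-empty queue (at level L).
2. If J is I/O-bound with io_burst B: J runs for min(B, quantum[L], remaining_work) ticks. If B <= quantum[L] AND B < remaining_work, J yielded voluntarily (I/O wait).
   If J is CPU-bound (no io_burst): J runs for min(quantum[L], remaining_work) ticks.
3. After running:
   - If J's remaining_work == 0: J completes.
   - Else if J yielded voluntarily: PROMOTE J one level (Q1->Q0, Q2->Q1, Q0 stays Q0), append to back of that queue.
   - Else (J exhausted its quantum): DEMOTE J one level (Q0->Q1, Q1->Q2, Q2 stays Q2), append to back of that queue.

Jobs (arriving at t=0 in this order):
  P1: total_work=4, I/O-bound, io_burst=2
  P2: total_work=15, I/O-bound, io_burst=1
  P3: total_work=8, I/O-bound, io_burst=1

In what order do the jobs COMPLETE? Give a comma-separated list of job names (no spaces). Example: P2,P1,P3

Answer: P1,P3,P2

Derivation:
t=0-2: P1@Q0 runs 2, rem=2, I/O yield, promote→Q0. Q0=[P2,P3,P1] Q1=[] Q2=[]
t=2-3: P2@Q0 runs 1, rem=14, I/O yield, promote→Q0. Q0=[P3,P1,P2] Q1=[] Q2=[]
t=3-4: P3@Q0 runs 1, rem=7, I/O yield, promote→Q0. Q0=[P1,P2,P3] Q1=[] Q2=[]
t=4-6: P1@Q0 runs 2, rem=0, completes. Q0=[P2,P3] Q1=[] Q2=[]
t=6-7: P2@Q0 runs 1, rem=13, I/O yield, promote→Q0. Q0=[P3,P2] Q1=[] Q2=[]
t=7-8: P3@Q0 runs 1, rem=6, I/O yield, promote→Q0. Q0=[P2,P3] Q1=[] Q2=[]
t=8-9: P2@Q0 runs 1, rem=12, I/O yield, promote→Q0. Q0=[P3,P2] Q1=[] Q2=[]
t=9-10: P3@Q0 runs 1, rem=5, I/O yield, promote→Q0. Q0=[P2,P3] Q1=[] Q2=[]
t=10-11: P2@Q0 runs 1, rem=11, I/O yield, promote→Q0. Q0=[P3,P2] Q1=[] Q2=[]
t=11-12: P3@Q0 runs 1, rem=4, I/O yield, promote→Q0. Q0=[P2,P3] Q1=[] Q2=[]
t=12-13: P2@Q0 runs 1, rem=10, I/O yield, promote→Q0. Q0=[P3,P2] Q1=[] Q2=[]
t=13-14: P3@Q0 runs 1, rem=3, I/O yield, promote→Q0. Q0=[P2,P3] Q1=[] Q2=[]
t=14-15: P2@Q0 runs 1, rem=9, I/O yield, promote→Q0. Q0=[P3,P2] Q1=[] Q2=[]
t=15-16: P3@Q0 runs 1, rem=2, I/O yield, promote→Q0. Q0=[P2,P3] Q1=[] Q2=[]
t=16-17: P2@Q0 runs 1, rem=8, I/O yield, promote→Q0. Q0=[P3,P2] Q1=[] Q2=[]
t=17-18: P3@Q0 runs 1, rem=1, I/O yield, promote→Q0. Q0=[P2,P3] Q1=[] Q2=[]
t=18-19: P2@Q0 runs 1, rem=7, I/O yield, promote→Q0. Q0=[P3,P2] Q1=[] Q2=[]
t=19-20: P3@Q0 runs 1, rem=0, completes. Q0=[P2] Q1=[] Q2=[]
t=20-21: P2@Q0 runs 1, rem=6, I/O yield, promote→Q0. Q0=[P2] Q1=[] Q2=[]
t=21-22: P2@Q0 runs 1, rem=5, I/O yield, promote→Q0. Q0=[P2] Q1=[] Q2=[]
t=22-23: P2@Q0 runs 1, rem=4, I/O yield, promote→Q0. Q0=[P2] Q1=[] Q2=[]
t=23-24: P2@Q0 runs 1, rem=3, I/O yield, promote→Q0. Q0=[P2] Q1=[] Q2=[]
t=24-25: P2@Q0 runs 1, rem=2, I/O yield, promote→Q0. Q0=[P2] Q1=[] Q2=[]
t=25-26: P2@Q0 runs 1, rem=1, I/O yield, promote→Q0. Q0=[P2] Q1=[] Q2=[]
t=26-27: P2@Q0 runs 1, rem=0, completes. Q0=[] Q1=[] Q2=[]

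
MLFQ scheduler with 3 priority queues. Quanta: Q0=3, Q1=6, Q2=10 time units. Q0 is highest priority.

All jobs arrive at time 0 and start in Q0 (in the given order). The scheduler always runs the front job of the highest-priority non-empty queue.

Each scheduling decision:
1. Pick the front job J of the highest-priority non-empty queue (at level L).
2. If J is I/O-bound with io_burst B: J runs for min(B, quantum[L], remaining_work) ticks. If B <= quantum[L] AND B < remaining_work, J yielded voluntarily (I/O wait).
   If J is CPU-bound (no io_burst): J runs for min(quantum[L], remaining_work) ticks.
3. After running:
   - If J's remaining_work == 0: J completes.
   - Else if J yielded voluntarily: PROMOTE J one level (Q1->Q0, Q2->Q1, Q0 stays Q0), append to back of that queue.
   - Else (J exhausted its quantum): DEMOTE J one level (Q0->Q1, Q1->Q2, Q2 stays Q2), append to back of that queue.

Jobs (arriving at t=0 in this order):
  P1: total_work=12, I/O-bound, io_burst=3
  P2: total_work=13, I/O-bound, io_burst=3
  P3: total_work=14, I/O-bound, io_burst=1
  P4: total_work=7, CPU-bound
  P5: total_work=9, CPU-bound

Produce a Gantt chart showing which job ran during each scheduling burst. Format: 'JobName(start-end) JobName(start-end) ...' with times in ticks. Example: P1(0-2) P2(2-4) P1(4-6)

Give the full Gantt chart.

Answer: P1(0-3) P2(3-6) P3(6-7) P4(7-10) P5(10-13) P1(13-16) P2(16-19) P3(19-20) P1(20-23) P2(23-26) P3(26-27) P1(27-30) P2(30-33) P3(33-34) P2(34-35) P3(35-36) P3(36-37) P3(37-38) P3(38-39) P3(39-40) P3(40-41) P3(41-42) P3(42-43) P3(43-44) P3(44-45) P4(45-49) P5(49-55)

Derivation:
t=0-3: P1@Q0 runs 3, rem=9, I/O yield, promote→Q0. Q0=[P2,P3,P4,P5,P1] Q1=[] Q2=[]
t=3-6: P2@Q0 runs 3, rem=10, I/O yield, promote→Q0. Q0=[P3,P4,P5,P1,P2] Q1=[] Q2=[]
t=6-7: P3@Q0 runs 1, rem=13, I/O yield, promote→Q0. Q0=[P4,P5,P1,P2,P3] Q1=[] Q2=[]
t=7-10: P4@Q0 runs 3, rem=4, quantum used, demote→Q1. Q0=[P5,P1,P2,P3] Q1=[P4] Q2=[]
t=10-13: P5@Q0 runs 3, rem=6, quantum used, demote→Q1. Q0=[P1,P2,P3] Q1=[P4,P5] Q2=[]
t=13-16: P1@Q0 runs 3, rem=6, I/O yield, promote→Q0. Q0=[P2,P3,P1] Q1=[P4,P5] Q2=[]
t=16-19: P2@Q0 runs 3, rem=7, I/O yield, promote→Q0. Q0=[P3,P1,P2] Q1=[P4,P5] Q2=[]
t=19-20: P3@Q0 runs 1, rem=12, I/O yield, promote→Q0. Q0=[P1,P2,P3] Q1=[P4,P5] Q2=[]
t=20-23: P1@Q0 runs 3, rem=3, I/O yield, promote→Q0. Q0=[P2,P3,P1] Q1=[P4,P5] Q2=[]
t=23-26: P2@Q0 runs 3, rem=4, I/O yield, promote→Q0. Q0=[P3,P1,P2] Q1=[P4,P5] Q2=[]
t=26-27: P3@Q0 runs 1, rem=11, I/O yield, promote→Q0. Q0=[P1,P2,P3] Q1=[P4,P5] Q2=[]
t=27-30: P1@Q0 runs 3, rem=0, completes. Q0=[P2,P3] Q1=[P4,P5] Q2=[]
t=30-33: P2@Q0 runs 3, rem=1, I/O yield, promote→Q0. Q0=[P3,P2] Q1=[P4,P5] Q2=[]
t=33-34: P3@Q0 runs 1, rem=10, I/O yield, promote→Q0. Q0=[P2,P3] Q1=[P4,P5] Q2=[]
t=34-35: P2@Q0 runs 1, rem=0, completes. Q0=[P3] Q1=[P4,P5] Q2=[]
t=35-36: P3@Q0 runs 1, rem=9, I/O yield, promote→Q0. Q0=[P3] Q1=[P4,P5] Q2=[]
t=36-37: P3@Q0 runs 1, rem=8, I/O yield, promote→Q0. Q0=[P3] Q1=[P4,P5] Q2=[]
t=37-38: P3@Q0 runs 1, rem=7, I/O yield, promote→Q0. Q0=[P3] Q1=[P4,P5] Q2=[]
t=38-39: P3@Q0 runs 1, rem=6, I/O yield, promote→Q0. Q0=[P3] Q1=[P4,P5] Q2=[]
t=39-40: P3@Q0 runs 1, rem=5, I/O yield, promote→Q0. Q0=[P3] Q1=[P4,P5] Q2=[]
t=40-41: P3@Q0 runs 1, rem=4, I/O yield, promote→Q0. Q0=[P3] Q1=[P4,P5] Q2=[]
t=41-42: P3@Q0 runs 1, rem=3, I/O yield, promote→Q0. Q0=[P3] Q1=[P4,P5] Q2=[]
t=42-43: P3@Q0 runs 1, rem=2, I/O yield, promote→Q0. Q0=[P3] Q1=[P4,P5] Q2=[]
t=43-44: P3@Q0 runs 1, rem=1, I/O yield, promote→Q0. Q0=[P3] Q1=[P4,P5] Q2=[]
t=44-45: P3@Q0 runs 1, rem=0, completes. Q0=[] Q1=[P4,P5] Q2=[]
t=45-49: P4@Q1 runs 4, rem=0, completes. Q0=[] Q1=[P5] Q2=[]
t=49-55: P5@Q1 runs 6, rem=0, completes. Q0=[] Q1=[] Q2=[]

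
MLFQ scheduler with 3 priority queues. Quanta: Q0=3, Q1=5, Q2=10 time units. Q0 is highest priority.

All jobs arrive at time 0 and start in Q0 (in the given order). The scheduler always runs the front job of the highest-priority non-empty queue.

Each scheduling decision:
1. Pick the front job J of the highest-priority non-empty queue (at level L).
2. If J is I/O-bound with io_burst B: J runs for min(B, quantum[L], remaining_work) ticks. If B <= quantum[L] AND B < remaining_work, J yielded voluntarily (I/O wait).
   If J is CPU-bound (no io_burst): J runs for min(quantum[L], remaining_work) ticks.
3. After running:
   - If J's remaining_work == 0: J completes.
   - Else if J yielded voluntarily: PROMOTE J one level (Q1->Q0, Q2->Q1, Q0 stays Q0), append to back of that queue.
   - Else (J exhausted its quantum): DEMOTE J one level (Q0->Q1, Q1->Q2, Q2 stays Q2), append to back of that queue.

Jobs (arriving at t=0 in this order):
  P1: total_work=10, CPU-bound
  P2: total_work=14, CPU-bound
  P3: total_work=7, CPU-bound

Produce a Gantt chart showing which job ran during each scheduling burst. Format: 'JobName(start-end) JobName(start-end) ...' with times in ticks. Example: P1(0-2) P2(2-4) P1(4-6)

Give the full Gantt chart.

Answer: P1(0-3) P2(3-6) P3(6-9) P1(9-14) P2(14-19) P3(19-23) P1(23-25) P2(25-31)

Derivation:
t=0-3: P1@Q0 runs 3, rem=7, quantum used, demote→Q1. Q0=[P2,P3] Q1=[P1] Q2=[]
t=3-6: P2@Q0 runs 3, rem=11, quantum used, demote→Q1. Q0=[P3] Q1=[P1,P2] Q2=[]
t=6-9: P3@Q0 runs 3, rem=4, quantum used, demote→Q1. Q0=[] Q1=[P1,P2,P3] Q2=[]
t=9-14: P1@Q1 runs 5, rem=2, quantum used, demote→Q2. Q0=[] Q1=[P2,P3] Q2=[P1]
t=14-19: P2@Q1 runs 5, rem=6, quantum used, demote→Q2. Q0=[] Q1=[P3] Q2=[P1,P2]
t=19-23: P3@Q1 runs 4, rem=0, completes. Q0=[] Q1=[] Q2=[P1,P2]
t=23-25: P1@Q2 runs 2, rem=0, completes. Q0=[] Q1=[] Q2=[P2]
t=25-31: P2@Q2 runs 6, rem=0, completes. Q0=[] Q1=[] Q2=[]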